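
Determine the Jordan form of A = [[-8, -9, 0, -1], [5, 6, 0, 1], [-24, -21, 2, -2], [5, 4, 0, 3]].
The characteristic polynomial is det(xI - A) = (x - 2)^3(x + 3), so the eigenvalues are -3 (algebraic multiplicity 1), 2 (algebraic multiplicity 3).

For λ = -3: algebraic multiplicity 1 gives one 1×1 block.

For λ = 2: rank(A - 2I) = 3, rank((A - 2I)^2) = 2, rank((A - 2I)^3) = 1. The eigenspace has dimension 4 - 3 = 1, so there is 1 Jordan block; the rank sequence gives block sizes [3].

Assembling the blocks gives the Jordan form J above.

J = [[-3, 0, 0, 0], [0, 2, 1, 0], [0, 0, 2, 1], [0, 0, 0, 2]]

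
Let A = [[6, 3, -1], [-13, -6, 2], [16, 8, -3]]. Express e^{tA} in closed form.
e^{tA} = [[(-3*t^2 + 7*t + 1)*e^{-t}, t*(3 - t)*e^{-t}, t*(t - 2)*e^{-t}/2], [t*(3*t - 13)*e^{-t}, (t^2 - 5*t + 1)*e^{-t}, t*(4 - t)*e^{-t}/2], [4*t*(4 - 3*t)*e^{-t}, 4*t*(2 - t)*e^{-t}, (2*t^2 - 2*t + 1)*e^{-t}]]

A has Jordan form J = [[-1, 1, 0], [0, -1, 1], [0, 0, -1]] with A = PJP^{-1}, so e^{tA} = P e^{tJ} P^{-1}.

For a Jordan block J_k(λ), e^{tJ_k(λ)} = e^{λt} · (I + tN + t^2 N^2/2! + ... + t^{k-1} N^{k-1}/(k-1)!) where N is the nilpotent superdiagonal part.

Assembling the blocks and conjugating back gives the entries of e^{tA} as shown above.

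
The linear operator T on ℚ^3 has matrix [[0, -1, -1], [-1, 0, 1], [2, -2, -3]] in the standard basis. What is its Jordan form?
J = [[-1, 1, 0], [0, -1, 0], [0, 0, -1]]

The characteristic polynomial is det(xI - A) = (x + 1)^3, so the eigenvalues are -1 (algebraic multiplicity 3).

For λ = -1: rank(A + I) = 1, rank((A + I)^2) = 0. The eigenspace has dimension 3 - 1 = 2, so there are 2 Jordan blocks; the rank sequence gives block sizes [2, 1].

Assembling the blocks gives the Jordan form J above.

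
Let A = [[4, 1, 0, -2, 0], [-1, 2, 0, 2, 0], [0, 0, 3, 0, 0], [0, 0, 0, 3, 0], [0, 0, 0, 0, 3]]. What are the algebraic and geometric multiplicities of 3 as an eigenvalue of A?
The characteristic polynomial is (x - 3)^5, so the factor x - 3 appears with exponent 5: the algebraic multiplicity is 5.

rank(A - 3I) = 1, so the eigenspace has dimension 5 - 1 = 4: the geometric multiplicity is 4.

Since 4 < 5, A is not diagonalizable.

algebraic multiplicity 5, geometric multiplicity 4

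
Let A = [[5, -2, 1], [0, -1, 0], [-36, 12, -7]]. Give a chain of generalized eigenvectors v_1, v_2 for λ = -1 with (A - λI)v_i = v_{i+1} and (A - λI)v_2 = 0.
v_1 = [[-1, 0, 7]]^T, v_2 = [[1, 0, -6]]^T

We seek v_1 ∈ ker((A + I)^2) \ ker(A + I), then set v_{i+1} = (A + I) v_i.

One such chain is v_1 = [[-1, 0, 7]]^T, v_2 = [[1, 0, -6]]^T. Check: (A + I) v_2 = [[0, 0, 0]]^T = 0.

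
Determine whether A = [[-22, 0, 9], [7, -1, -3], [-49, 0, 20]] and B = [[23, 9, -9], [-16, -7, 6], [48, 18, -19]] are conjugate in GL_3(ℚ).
Two matrices over a field are similar if and only if they have the same invariant factors.

Both A and B have characteristic polynomial (x + 1)^3 and minimal polynomial (x + 1)^2. Computing further, both have invariant factors x + 1, (x + 1)^2. Hence A and B are similar.

Yes.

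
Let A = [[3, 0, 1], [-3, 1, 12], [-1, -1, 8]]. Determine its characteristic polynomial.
χ_A(x) = (x - 4)^3

xI - A = [[x - 3, 0, -1], [3, x - 1, -12], [1, 1, x - 8]].

Expanding det(xI - A) along the first row:
det(xI - A) = + (x - 3)·det([[x - 1, -12], [1, x - 8]]) - (0)·det([[3, -12], [1, x - 8]]) + (-1)·det([[3, x - 1], [1, 1]]).

Evaluating gives χ_A(x) = x^3 - 12x^2 + 48x - 64 = (x - 4)^3.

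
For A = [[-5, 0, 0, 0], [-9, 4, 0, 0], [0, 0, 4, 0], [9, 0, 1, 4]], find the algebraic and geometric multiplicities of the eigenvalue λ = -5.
The characteristic polynomial is (x - 4)^3(x + 5), so the factor x + 5 appears with exponent 1: the algebraic multiplicity is 1.

rank(A + 5I) = 3, so the eigenspace has dimension 4 - 3 = 1: the geometric multiplicity is 1.

algebraic multiplicity 1, geometric multiplicity 1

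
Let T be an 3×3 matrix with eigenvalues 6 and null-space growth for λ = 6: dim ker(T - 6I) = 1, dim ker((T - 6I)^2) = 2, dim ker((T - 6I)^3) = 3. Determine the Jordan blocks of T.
λ = 6: successive nullity increments [1, 1, 1] count blocks of size ≥ k; block sizes are [3].

Jordan blocks: (6, 3)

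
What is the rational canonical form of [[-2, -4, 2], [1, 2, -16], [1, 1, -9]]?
R = [[0, 0, 30], [1, 0, -14], [0, 1, -9]]

The invariant factors of A (the non-unit diagonal entries of the Smith normal form of xI - A over ℚ[x]) are (x + 5)(x^2 + 4x - 6), each dividing the next. The characteristic polynomial is their product, (x + 5)(x^2 + 4x - 6).

The rational canonical form is the block-diagonal matrix of companion matrices C(f_i):
R = [[0, 0, 30], [1, 0, -14], [0, 1, -9]].

Note the characteristic polynomial does not split into linear factors over ℚ, so A has no Jordan form over ℚ; the rational canonical form exists over any field.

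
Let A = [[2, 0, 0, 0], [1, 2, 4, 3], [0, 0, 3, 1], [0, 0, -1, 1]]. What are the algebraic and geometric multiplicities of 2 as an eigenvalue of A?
The characteristic polynomial is (x - 2)^4, so the factor x - 2 appears with exponent 4: the algebraic multiplicity is 4.

rank(A - 2I) = 2, so the eigenspace has dimension 4 - 2 = 2: the geometric multiplicity is 2.

Since 2 < 4, A is not diagonalizable.

algebraic multiplicity 4, geometric multiplicity 2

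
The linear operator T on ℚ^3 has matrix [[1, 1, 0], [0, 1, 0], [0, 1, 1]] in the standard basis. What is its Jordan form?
The characteristic polynomial is det(xI - A) = (x - 1)^3, so the eigenvalues are 1 (algebraic multiplicity 3).

For λ = 1: rank(A - I) = 1, rank((A - I)^2) = 0. The eigenspace has dimension 3 - 1 = 2, so there are 2 Jordan blocks; the rank sequence gives block sizes [2, 1].

Assembling the blocks gives the Jordan form J above.

J = [[1, 1, 0], [0, 1, 0], [0, 0, 1]]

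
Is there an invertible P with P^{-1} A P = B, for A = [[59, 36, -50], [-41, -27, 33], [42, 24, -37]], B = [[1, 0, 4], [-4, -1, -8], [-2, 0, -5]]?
No.

Both have characteristic polynomial (x + 1)^2(x + 3), but the minimal polynomial of A is (x + 1)^2(x + 3) while the minimal polynomial of B is (x + 1)(x + 3). The minimal polynomial is a similarity invariant, so A and B are not similar.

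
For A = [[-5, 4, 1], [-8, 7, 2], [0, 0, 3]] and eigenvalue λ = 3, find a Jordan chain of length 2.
We seek v_1 ∈ ker((A - 3I)^2) \ ker(A - 3I), then set v_{i+1} = (A - 3I) v_i.

One such chain is v_1 = [[0, 0, 1]]^T, v_2 = [[1, 2, 0]]^T. Check: (A - 3I) v_2 = [[0, 0, 0]]^T = 0.

v_1 = [[0, 0, 1]]^T, v_2 = [[1, 2, 0]]^T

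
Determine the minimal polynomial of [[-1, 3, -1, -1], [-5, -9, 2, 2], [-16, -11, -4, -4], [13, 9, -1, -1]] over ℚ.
The characteristic polynomial factors as x(x + 5)^3. The minimal polynomial is ∏(x - λ)^{k_λ} where k_λ is the size of the largest Jordan block at λ.

For λ = -5: rank(A + 5I) = 3, and the largest Jordan block has size 3 (the smallest k with rank((A + 5I)^k) = rank((A + 5I)^(k+1))).
For λ = 0: rank(A) = 3, and the largest Jordan block has size 1 (the smallest k with rank(A^k) = rank(A^(k+1))).

So m_A(x) = x(x + 5)^3.

m_A(x) = x(x + 5)^3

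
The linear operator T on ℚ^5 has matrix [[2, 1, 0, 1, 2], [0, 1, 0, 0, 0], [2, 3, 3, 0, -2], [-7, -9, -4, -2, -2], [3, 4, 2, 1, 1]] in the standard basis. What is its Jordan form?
J = [[1, 1, 0, 0, 0], [0, 1, 0, 0, 0], [0, 0, 1, 1, 0], [0, 0, 0, 1, 0], [0, 0, 0, 0, 1]]

The characteristic polynomial is det(xI - A) = (x - 1)^5, so the eigenvalues are 1 (algebraic multiplicity 5).

For λ = 1: rank(A - I) = 2, rank((A - I)^2) = 0. The eigenspace has dimension 5 - 2 = 3, so there are 3 Jordan blocks; the rank sequence gives block sizes [2, 2, 1].

Assembling the blocks gives the Jordan form J above.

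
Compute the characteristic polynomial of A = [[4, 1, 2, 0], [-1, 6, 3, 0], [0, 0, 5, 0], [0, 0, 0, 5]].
χ_A(x) = (x - 5)^4

xI - A = [[x - 4, -1, -2, 0], [1, x - 6, -3, 0], [0, 0, x - 5, 0], [0, 0, 0, x - 5]].

Expanding det(xI - A) along the first row:
det(xI - A) = + (x - 4)·det([[x - 6, -3, 0], [0, x - 5, 0], [0, 0, x - 5]]) - (-1)·det([[1, -3, 0], [0, x - 5, 0], [0, 0, x - 5]]) + (-2)·det([[1, x - 6, 0], [0, 0, 0], [0, 0, x - 5]]) - (0)·det([[1, x - 6, -3], [0, 0, x - 5], [0, 0, 0]]).

Evaluating gives χ_A(x) = x^4 - 20x^3 + 150x^2 - 500x + 625 = (x - 5)^4.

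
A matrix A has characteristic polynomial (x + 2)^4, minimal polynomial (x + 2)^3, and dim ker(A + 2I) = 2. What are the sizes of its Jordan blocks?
λ = -2: algebraic multiplicity 4 (exponent in χ_A), largest block size 3 (exponent in m_A), 2 blocks (geometric multiplicity). These force block sizes [3, 1].

Jordan blocks: (-2, 3), (-2, 1)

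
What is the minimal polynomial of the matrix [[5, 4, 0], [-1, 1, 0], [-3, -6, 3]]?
The characteristic polynomial factors as (x - 3)^3. The minimal polynomial is ∏(x - λ)^{k_λ} where k_λ is the size of the largest Jordan block at λ.

For λ = 3: rank(A - 3I) = 1, and the largest Jordan block has size 2 (the smallest k with rank((A - 3I)^k) = rank((A - 3I)^(k+1))).

So m_A(x) = (x - 3)^2.

m_A(x) = (x - 3)^2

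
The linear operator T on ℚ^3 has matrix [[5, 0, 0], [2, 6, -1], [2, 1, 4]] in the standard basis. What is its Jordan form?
The characteristic polynomial is det(xI - A) = (x - 5)^3, so the eigenvalues are 5 (algebraic multiplicity 3).

For λ = 5: rank(A - 5I) = 1, rank((A - 5I)^2) = 0. The eigenspace has dimension 3 - 1 = 2, so there are 2 Jordan blocks; the rank sequence gives block sizes [2, 1].

Assembling the blocks gives the Jordan form J above.

J = [[5, 1, 0], [0, 5, 0], [0, 0, 5]]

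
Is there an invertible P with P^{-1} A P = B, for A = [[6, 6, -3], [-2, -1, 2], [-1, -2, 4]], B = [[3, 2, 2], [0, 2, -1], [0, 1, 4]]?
Two matrices over a field are similar if and only if they have the same invariant factors.

Both A and B have characteristic polynomial (x - 3)^3 and minimal polynomial (x - 3)^2. Computing further, both have invariant factors x - 3, (x - 3)^2. Hence A and B are similar.

Yes.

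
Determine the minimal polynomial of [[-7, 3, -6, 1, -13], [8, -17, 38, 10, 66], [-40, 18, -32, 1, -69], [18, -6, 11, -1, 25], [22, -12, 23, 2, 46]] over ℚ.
m_A(x) = (x - 2)^2(x + 5)^2

The characteristic polynomial factors as (x - 2)^2(x + 5)^3. The minimal polynomial is ∏(x - λ)^{k_λ} where k_λ is the size of the largest Jordan block at λ.

For λ = -5: rank(A + 5I) = 3, and the largest Jordan block has size 2 (the smallest k with rank((A + 5I)^k) = rank((A + 5I)^(k+1))).
For λ = 2: rank(A - 2I) = 4, and the largest Jordan block has size 2 (the smallest k with rank((A - 2I)^k) = rank((A - 2I)^(k+1))).

So m_A(x) = (x - 2)^2(x + 5)^2.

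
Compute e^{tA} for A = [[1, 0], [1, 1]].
A has Jordan form J = [[1, 1], [0, 1]] with A = PJP^{-1}, so e^{tA} = P e^{tJ} P^{-1}.

For a Jordan block J_k(λ), e^{tJ_k(λ)} = e^{λt} · (I + tN + t^2 N^2/2! + ... + t^{k-1} N^{k-1}/(k-1)!) where N is the nilpotent superdiagonal part.

Assembling the blocks and conjugating back gives the entries of e^{tA} as shown above.

e^{tA} = [[e^{t}, 0], [t*e^{t}, e^{t}]]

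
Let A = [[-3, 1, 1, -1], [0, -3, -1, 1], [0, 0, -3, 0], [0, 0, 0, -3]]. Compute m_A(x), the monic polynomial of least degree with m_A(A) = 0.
The characteristic polynomial factors as (x + 3)^4. The minimal polynomial is ∏(x - λ)^{k_λ} where k_λ is the size of the largest Jordan block at λ.

For λ = -3: rank(A + 3I) = 2, and the largest Jordan block has size 3 (the smallest k with rank((A + 3I)^k) = rank((A + 3I)^(k+1))).

So m_A(x) = (x + 3)^3.

m_A(x) = (x + 3)^3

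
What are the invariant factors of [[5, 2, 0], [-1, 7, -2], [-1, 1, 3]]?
The Jordan structure of A has elementary divisors (x - 5)^3. Arranging the block sizes at each eigenvalue in decreasing order and taking row products gives the invariant factors.

Invariant factors (smallest first, each dividing the next): (x - 5)^3.

Check: the last factor (x - 5)^3 is the minimal polynomial, and the product (x - 5)^3 is the characteristic polynomial.

(x - 5)^3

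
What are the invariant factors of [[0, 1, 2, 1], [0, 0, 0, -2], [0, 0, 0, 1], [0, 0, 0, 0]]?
x^2, x^2

The Jordan structure of A has elementary divisors x^2, x^2. Arranging the block sizes at each eigenvalue in decreasing order and taking row products gives the invariant factors.

Invariant factors (smallest first, each dividing the next): x^2, x^2.

Check: the last factor x^2 is the minimal polynomial, and the product x^4 is the characteristic polynomial.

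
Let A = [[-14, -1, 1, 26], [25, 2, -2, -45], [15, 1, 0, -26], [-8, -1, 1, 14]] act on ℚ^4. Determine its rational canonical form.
R = [[0, 0, 0, 6], [1, 0, 0, -2], [0, 1, 0, -5], [0, 0, 1, 2]]

The invariant factors of A (the non-unit diagonal entries of the Smith normal form of xI - A over ℚ[x]) are (x - 1)(x + 1)(x^2 - 2x + 6), each dividing the next. The characteristic polynomial is their product, (x - 1)(x + 1)(x^2 - 2x + 6).

The rational canonical form is the block-diagonal matrix of companion matrices C(f_i):
R = [[0, 0, 0, 6], [1, 0, 0, -2], [0, 1, 0, -5], [0, 0, 1, 2]].

Note the characteristic polynomial does not split into linear factors over ℚ, so A has no Jordan form over ℚ; the rational canonical form exists over any field.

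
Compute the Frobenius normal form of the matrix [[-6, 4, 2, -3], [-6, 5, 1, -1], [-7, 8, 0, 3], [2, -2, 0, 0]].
R = [[0, 0, 0, 2], [1, 0, 0, -2], [0, 1, 0, -4], [0, 0, 1, -1]]

The invariant factors of A (the non-unit diagonal entries of the Smith normal form of xI - A over ℚ[x]) are (x + 1)(x^3 + 4x - 2), each dividing the next. The characteristic polynomial is their product, (x + 1)(x^3 + 4x - 2).

The rational canonical form is the block-diagonal matrix of companion matrices C(f_i):
R = [[0, 0, 0, 2], [1, 0, 0, -2], [0, 1, 0, -4], [0, 0, 1, -1]].

Note the characteristic polynomial does not split into linear factors over ℚ, so A has no Jordan form over ℚ; the rational canonical form exists over any field.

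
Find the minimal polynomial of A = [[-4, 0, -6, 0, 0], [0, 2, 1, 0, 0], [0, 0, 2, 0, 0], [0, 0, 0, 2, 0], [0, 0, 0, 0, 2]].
The characteristic polynomial factors as (x - 2)^4(x + 4). The minimal polynomial is ∏(x - λ)^{k_λ} where k_λ is the size of the largest Jordan block at λ.

For λ = -4: rank(A + 4I) = 4, and the largest Jordan block has size 1 (the smallest k with rank((A + 4I)^k) = rank((A + 4I)^(k+1))).
For λ = 2: rank(A - 2I) = 2, and the largest Jordan block has size 2 (the smallest k with rank((A - 2I)^k) = rank((A - 2I)^(k+1))).

So m_A(x) = (x - 2)^2(x + 4).

m_A(x) = (x - 2)^2(x + 4)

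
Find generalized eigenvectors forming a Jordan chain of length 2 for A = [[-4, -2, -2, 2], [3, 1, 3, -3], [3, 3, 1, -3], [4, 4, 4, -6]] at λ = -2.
We seek v_1 ∈ ker((A + 2I)^2) \ ker(A + 2I), then set v_{i+1} = (A + 2I) v_i.

One such chain is v_1 = [[0, -3, 0, -4]]^T, v_2 = [[-2, 3, 3, 4]]^T. Check: (A + 2I) v_2 = [[0, 0, 0, 0]]^T = 0.

v_1 = [[0, -3, 0, -4]]^T, v_2 = [[-2, 3, 3, 4]]^T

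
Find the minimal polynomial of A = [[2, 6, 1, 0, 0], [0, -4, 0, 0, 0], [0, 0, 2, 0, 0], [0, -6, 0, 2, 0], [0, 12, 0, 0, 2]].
The characteristic polynomial factors as (x - 2)^4(x + 4). The minimal polynomial is ∏(x - λ)^{k_λ} where k_λ is the size of the largest Jordan block at λ.

For λ = -4: rank(A + 4I) = 4, and the largest Jordan block has size 1 (the smallest k with rank((A + 4I)^k) = rank((A + 4I)^(k+1))).
For λ = 2: rank(A - 2I) = 2, and the largest Jordan block has size 2 (the smallest k with rank((A - 2I)^k) = rank((A - 2I)^(k+1))).

So m_A(x) = (x - 2)^2(x + 4).

m_A(x) = (x - 2)^2(x + 4)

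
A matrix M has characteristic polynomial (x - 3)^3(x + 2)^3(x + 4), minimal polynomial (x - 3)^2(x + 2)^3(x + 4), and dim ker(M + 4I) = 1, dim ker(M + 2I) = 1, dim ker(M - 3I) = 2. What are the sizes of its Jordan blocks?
Jordan blocks: (-4, 1), (-2, 3), (3, 2), (3, 1)

λ = -4: algebraic multiplicity 1 (exponent in χ_M), largest block size 1 (exponent in m_M), 1 block (geometric multiplicity). This forces block sizes [1].
λ = -2: algebraic multiplicity 3 (exponent in χ_M), largest block size 3 (exponent in m_M), 1 block (geometric multiplicity). This forces block sizes [3].
λ = 3: algebraic multiplicity 3 (exponent in χ_M), largest block size 2 (exponent in m_M), 2 blocks (geometric multiplicity). These force block sizes [2, 1].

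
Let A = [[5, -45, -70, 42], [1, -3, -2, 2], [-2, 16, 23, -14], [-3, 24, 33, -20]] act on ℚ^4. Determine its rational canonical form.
The invariant factors of A (the non-unit diagonal entries of the Smith normal form of xI - A over ℚ[x]) are x(x - 2)^2(x - 1), each dividing the next. The characteristic polynomial is their product, x(x - 2)^2(x - 1).

The rational canonical form is the block-diagonal matrix of companion matrices C(f_i):
R = [[0, 0, 0, 0], [1, 0, 0, 4], [0, 1, 0, -8], [0, 0, 1, 5]].

R = [[0, 0, 0, 0], [1, 0, 0, 4], [0, 1, 0, -8], [0, 0, 1, 5]]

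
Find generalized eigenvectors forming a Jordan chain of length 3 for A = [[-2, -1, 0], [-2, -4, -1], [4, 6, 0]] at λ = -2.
We seek v_1 ∈ ker((A + 2I)^3) \ ker((A + 2I)^2), then set v_{i+1} = (A + 2I) v_i.

One such chain is v_1 = [[0, 0, 1]]^T, v_2 = [[0, -1, 2]]^T, v_3 = [[1, 0, -2]]^T. Check: (A + 2I) v_3 = [[0, 0, 0]]^T = 0.

v_1 = [[0, 0, 1]]^T, v_2 = [[0, -1, 2]]^T, v_3 = [[1, 0, -2]]^T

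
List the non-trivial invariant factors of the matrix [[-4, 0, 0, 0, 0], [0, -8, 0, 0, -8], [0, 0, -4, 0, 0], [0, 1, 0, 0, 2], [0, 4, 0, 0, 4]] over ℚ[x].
The Jordan structure of A has elementary divisors (x + 4), (x + 4), (x + 4), x^2. Arranging the block sizes at each eigenvalue in decreasing order and taking row products gives the invariant factors.

Invariant factors (smallest first, each dividing the next): x + 4, x + 4, x^2(x + 4).

Check: the last factor x^2(x + 4) is the minimal polynomial, and the product x^2(x + 4)^3 is the characteristic polynomial.

x + 4, x + 4, x^2(x + 4)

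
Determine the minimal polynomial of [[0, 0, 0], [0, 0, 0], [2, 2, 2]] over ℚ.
The characteristic polynomial factors as x^2(x - 2). The minimal polynomial is ∏(x - λ)^{k_λ} where k_λ is the size of the largest Jordan block at λ.

For λ = 0: rank(A) = 1, and the largest Jordan block has size 1 (the smallest k with rank(A^k) = rank(A^(k+1))).
For λ = 2: rank(A - 2I) = 2, and the largest Jordan block has size 1 (the smallest k with rank((A - 2I)^k) = rank((A - 2I)^(k+1))).

So m_A(x) = x(x - 2).

m_A(x) = x(x - 2)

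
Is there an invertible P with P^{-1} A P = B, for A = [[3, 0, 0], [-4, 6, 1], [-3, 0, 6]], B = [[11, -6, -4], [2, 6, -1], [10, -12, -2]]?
Yes.

Two matrices over a field are similar if and only if they have the same invariant factors.

Both A and B have characteristic polynomial (x - 6)^2(x - 3) and minimal polynomial (x - 6)^2(x - 3). Computing further, both have invariant factors (x - 6)^2(x - 3). Hence A and B are similar.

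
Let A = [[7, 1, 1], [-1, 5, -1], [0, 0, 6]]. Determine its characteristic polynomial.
χ_A(x) = (x - 6)^3

xI - A = [[x - 7, -1, -1], [1, x - 5, 1], [0, 0, x - 6]].

Expanding det(xI - A) along the first row:
det(xI - A) = + (x - 7)·det([[x - 5, 1], [0, x - 6]]) - (-1)·det([[1, 1], [0, x - 6]]) + (-1)·det([[1, x - 5], [0, 0]]).

Evaluating gives χ_A(x) = x^3 - 18x^2 + 108x - 216 = (x - 6)^3.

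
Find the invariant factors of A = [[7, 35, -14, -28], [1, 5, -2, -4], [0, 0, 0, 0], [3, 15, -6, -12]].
The Jordan structure of A has elementary divisors x^2, x, x. Arranging the block sizes at each eigenvalue in decreasing order and taking row products gives the invariant factors.

Invariant factors (smallest first, each dividing the next): x, x, x^2.

Check: the last factor x^2 is the minimal polynomial, and the product x^4 is the characteristic polynomial.

x, x, x^2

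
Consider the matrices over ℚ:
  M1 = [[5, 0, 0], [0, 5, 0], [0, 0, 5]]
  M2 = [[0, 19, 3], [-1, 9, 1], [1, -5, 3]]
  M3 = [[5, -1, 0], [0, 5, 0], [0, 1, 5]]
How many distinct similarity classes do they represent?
Characteristic polynomials: χ_{M1} = (x - 5)^3, χ_{M2} = (x - 4)^3, χ_{M3} = (x - 5)^3.

{M1}: invariant factors x - 5, x - 5, x - 5.

{M2}: invariant factors (x - 4)^3.

{M3}: invariant factors x - 5, (x - 5)^2.

Matrices are similar if and only if their invariant-factor lists agree; the partition into similarity classes is {M1}, {M2}, {M3}.

3 classes: {M1}, {M2}, {M3}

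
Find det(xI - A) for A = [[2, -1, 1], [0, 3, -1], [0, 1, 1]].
xI - A = [[x - 2, 1, -1], [0, x - 3, 1], [0, -1, x - 1]].

Expanding det(xI - A) along the first row:
det(xI - A) = + (x - 2)·det([[x - 3, 1], [-1, x - 1]]) - (1)·det([[0, 1], [0, x - 1]]) + (-1)·det([[0, x - 3], [0, -1]]).

Evaluating gives χ_A(x) = x^3 - 6x^2 + 12x - 8 = (x - 2)^3.

χ_A(x) = (x - 2)^3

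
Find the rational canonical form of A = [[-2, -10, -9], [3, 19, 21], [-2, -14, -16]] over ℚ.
R = [[0, 0, -4], [1, 0, 4], [0, 1, 1]]

The invariant factors of A (the non-unit diagonal entries of the Smith normal form of xI - A over ℚ[x]) are (x - 2)(x - 1)(x + 2), each dividing the next. The characteristic polynomial is their product, (x - 2)(x - 1)(x + 2).

The rational canonical form is the block-diagonal matrix of companion matrices C(f_i):
R = [[0, 0, -4], [1, 0, 4], [0, 1, 1]].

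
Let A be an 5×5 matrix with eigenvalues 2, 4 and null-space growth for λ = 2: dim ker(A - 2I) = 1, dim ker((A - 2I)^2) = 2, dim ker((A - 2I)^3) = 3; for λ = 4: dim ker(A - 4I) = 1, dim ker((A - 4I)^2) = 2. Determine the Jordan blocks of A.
Jordan blocks: (2, 3), (4, 2)

λ = 2: successive nullity increments [1, 1, 1] count blocks of size ≥ k; block sizes are [3].
λ = 4: successive nullity increments [1, 1] count blocks of size ≥ k; block sizes are [2].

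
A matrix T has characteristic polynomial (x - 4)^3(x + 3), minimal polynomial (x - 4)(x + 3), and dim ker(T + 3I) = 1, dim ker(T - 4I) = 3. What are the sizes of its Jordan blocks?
Jordan blocks: (-3, 1), (4, 1), (4, 1), (4, 1)

λ = -3: algebraic multiplicity 1 (exponent in χ_T), largest block size 1 (exponent in m_T), 1 block (geometric multiplicity). This forces block sizes [1].
λ = 4: algebraic multiplicity 3 (exponent in χ_T), largest block size 1 (exponent in m_T), 3 blocks (geometric multiplicity). These force block sizes [1, 1, 1].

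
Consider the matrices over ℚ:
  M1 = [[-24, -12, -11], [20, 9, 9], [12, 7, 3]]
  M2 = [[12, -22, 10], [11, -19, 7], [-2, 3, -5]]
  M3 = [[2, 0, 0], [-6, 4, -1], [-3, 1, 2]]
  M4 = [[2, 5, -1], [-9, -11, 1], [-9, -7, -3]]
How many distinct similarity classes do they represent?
Characteristic polynomials: χ_{M1} = (x + 4)^3, χ_{M2} = (x + 4)^3, χ_{M3} = (x - 3)^2(x - 2), χ_{M4} = (x + 4)^3.

{M1, M2, M4}: invariant factors (x + 4)^3.

{M3}: invariant factors (x - 3)^2(x - 2).

Matrices are similar if and only if their invariant-factor lists agree; the partition into similarity classes is {M1, M2, M4}, {M3}.

2 classes: {M1, M2, M4}, {M3}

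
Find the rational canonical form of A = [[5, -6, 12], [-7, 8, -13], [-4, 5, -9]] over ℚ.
The invariant factors of A (the non-unit diagonal entries of the Smith normal form of xI - A over ℚ[x]) are (x - 5)(x^2 + x - 1), each dividing the next. The characteristic polynomial is their product, (x - 5)(x^2 + x - 1).

The rational canonical form is the block-diagonal matrix of companion matrices C(f_i):
R = [[0, 0, -5], [1, 0, 6], [0, 1, 4]].

Note the characteristic polynomial does not split into linear factors over ℚ, so A has no Jordan form over ℚ; the rational canonical form exists over any field.

R = [[0, 0, -5], [1, 0, 6], [0, 1, 4]]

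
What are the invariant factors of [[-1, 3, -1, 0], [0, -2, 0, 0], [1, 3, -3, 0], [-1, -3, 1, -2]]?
The Jordan structure of A has elementary divisors (x + 2)^2, (x + 2), (x + 2). Arranging the block sizes at each eigenvalue in decreasing order and taking row products gives the invariant factors.

Invariant factors (smallest first, each dividing the next): x + 2, x + 2, (x + 2)^2.

Check: the last factor (x + 2)^2 is the minimal polynomial, and the product (x + 2)^4 is the characteristic polynomial.

x + 2, x + 2, (x + 2)^2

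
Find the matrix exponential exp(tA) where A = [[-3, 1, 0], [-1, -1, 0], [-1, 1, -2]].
e^{tA} = [[(1 - t)*e^{-2*t}, t*e^{-2*t}, 0], [-t*e^{-2*t}, (t + 1)*e^{-2*t}, 0], [-t*e^{-2*t}, t*e^{-2*t}, e^{-2*t}]]

A has Jordan form J = [[-2, 1, 0], [0, -2, 0], [0, 0, -2]] with A = PJP^{-1}, so e^{tA} = P e^{tJ} P^{-1}.

For a Jordan block J_k(λ), e^{tJ_k(λ)} = e^{λt} · (I + tN + t^2 N^2/2! + ... + t^{k-1} N^{k-1}/(k-1)!) where N is the nilpotent superdiagonal part.

Assembling the blocks and conjugating back gives the entries of e^{tA} as shown above.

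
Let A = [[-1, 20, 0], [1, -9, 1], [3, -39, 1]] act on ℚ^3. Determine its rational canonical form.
R = [[0, 0, 10], [1, 0, -18], [0, 1, -9]]

The invariant factors of A (the non-unit diagonal entries of the Smith normal form of xI - A over ℚ[x]) are (x + 5)(x^2 + 4x - 2), each dividing the next. The characteristic polynomial is their product, (x + 5)(x^2 + 4x - 2).

The rational canonical form is the block-diagonal matrix of companion matrices C(f_i):
R = [[0, 0, 10], [1, 0, -18], [0, 1, -9]].

Note the characteristic polynomial does not split into linear factors over ℚ, so A has no Jordan form over ℚ; the rational canonical form exists over any field.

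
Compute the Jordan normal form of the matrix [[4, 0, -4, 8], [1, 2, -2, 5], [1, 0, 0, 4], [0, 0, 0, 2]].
The characteristic polynomial is det(xI - A) = (x - 2)^4, so the eigenvalues are 2 (algebraic multiplicity 4).

For λ = 2: rank(A - 2I) = 2, rank((A - 2I)^2) = 0. The eigenspace has dimension 4 - 2 = 2, so there are 2 Jordan blocks; the rank sequence gives block sizes [2, 2].

Assembling the blocks gives the Jordan form J above.

J = [[2, 1, 0, 0], [0, 2, 0, 0], [0, 0, 2, 1], [0, 0, 0, 2]]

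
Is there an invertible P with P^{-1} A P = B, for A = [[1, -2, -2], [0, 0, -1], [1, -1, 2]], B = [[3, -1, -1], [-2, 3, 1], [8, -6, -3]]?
Yes.

Two matrices over a field are similar if and only if they have the same invariant factors.

Both A and B have characteristic polynomial (x - 1)^3 and minimal polynomial (x - 1)^3. Computing further, both have invariant factors (x - 1)^3. Hence A and B are similar.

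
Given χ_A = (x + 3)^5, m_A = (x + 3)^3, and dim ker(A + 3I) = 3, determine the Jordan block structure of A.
λ = -3: algebraic multiplicity 5 (exponent in χ_A), largest block size 3 (exponent in m_A), 3 blocks (geometric multiplicity). These force block sizes [3, 1, 1].

Jordan blocks: (-3, 3), (-3, 1), (-3, 1)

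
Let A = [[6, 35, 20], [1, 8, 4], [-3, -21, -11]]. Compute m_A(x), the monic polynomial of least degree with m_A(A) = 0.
The characteristic polynomial factors as (x - 1)^3. The minimal polynomial is ∏(x - λ)^{k_λ} where k_λ is the size of the largest Jordan block at λ.

For λ = 1: rank(A - I) = 1, and the largest Jordan block has size 2 (the smallest k with rank((A - I)^k) = rank((A - I)^(k+1))).

So m_A(x) = (x - 1)^2.

m_A(x) = (x - 1)^2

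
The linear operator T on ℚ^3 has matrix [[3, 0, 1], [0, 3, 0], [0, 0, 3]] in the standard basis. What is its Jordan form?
J = [[3, 1, 0], [0, 3, 0], [0, 0, 3]]

The characteristic polynomial is det(xI - A) = (x - 3)^3, so the eigenvalues are 3 (algebraic multiplicity 3).

For λ = 3: rank(A - 3I) = 1, rank((A - 3I)^2) = 0. The eigenspace has dimension 3 - 1 = 2, so there are 2 Jordan blocks; the rank sequence gives block sizes [2, 1].

Assembling the blocks gives the Jordan form J above.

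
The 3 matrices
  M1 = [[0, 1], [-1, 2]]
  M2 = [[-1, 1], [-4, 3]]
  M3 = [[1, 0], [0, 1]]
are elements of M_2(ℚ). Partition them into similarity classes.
2 classes: {M1, M2}, {M3}

Characteristic polynomials: χ_{M1} = (x - 1)^2, χ_{M2} = (x - 1)^2, χ_{M3} = (x - 1)^2.

{M1, M2}: invariant factors (x - 1)^2.

{M3}: invariant factors x - 1, x - 1.

Matrices are similar if and only if their invariant-factor lists agree; the partition into similarity classes is {M1, M2}, {M3}.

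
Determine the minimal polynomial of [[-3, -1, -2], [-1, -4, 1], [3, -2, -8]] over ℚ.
The characteristic polynomial factors as (x + 5)^3. The minimal polynomial is ∏(x - λ)^{k_λ} where k_λ is the size of the largest Jordan block at λ.

For λ = -5: rank(A + 5I) = 2, and the largest Jordan block has size 3 (the smallest k with rank((A + 5I)^k) = rank((A + 5I)^(k+1))).

So m_A(x) = (x + 5)^3.

m_A(x) = (x + 5)^3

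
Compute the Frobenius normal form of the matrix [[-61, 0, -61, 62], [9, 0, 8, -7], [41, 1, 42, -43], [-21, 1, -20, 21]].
R = [[0, 0, 0, 60], [1, 0, 0, -68], [0, 1, 0, 19], [0, 0, 1, 2]]

The invariant factors of A (the non-unit diagonal entries of the Smith normal form of xI - A over ℚ[x]) are (x - 3)(x - 2)^2(x + 5), each dividing the next. The characteristic polynomial is their product, (x - 3)(x - 2)^2(x + 5).

The rational canonical form is the block-diagonal matrix of companion matrices C(f_i):
R = [[0, 0, 0, 60], [1, 0, 0, -68], [0, 1, 0, 19], [0, 0, 1, 2]].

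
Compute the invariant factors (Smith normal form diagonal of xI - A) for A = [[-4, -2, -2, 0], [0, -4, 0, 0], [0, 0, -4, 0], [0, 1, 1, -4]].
x + 4, x + 4, (x + 4)^2

The Jordan structure of A has elementary divisors (x + 4)^2, (x + 4), (x + 4). Arranging the block sizes at each eigenvalue in decreasing order and taking row products gives the invariant factors.

Invariant factors (smallest first, each dividing the next): x + 4, x + 4, (x + 4)^2.

Check: the last factor (x + 4)^2 is the minimal polynomial, and the product (x + 4)^4 is the characteristic polynomial.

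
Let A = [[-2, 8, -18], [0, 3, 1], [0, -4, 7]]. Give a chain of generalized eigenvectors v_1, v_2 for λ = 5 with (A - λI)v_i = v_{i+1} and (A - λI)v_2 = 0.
We seek v_1 ∈ ker((A - 5I)^2) \ ker(A - 5I), then set v_{i+1} = (A - 5I) v_i.

One such chain is v_1 = [[6, -2, -3]]^T, v_2 = [[-4, 1, 2]]^T. Check: (A - 5I) v_2 = [[0, 0, 0]]^T = 0.

v_1 = [[6, -2, -3]]^T, v_2 = [[-4, 1, 2]]^T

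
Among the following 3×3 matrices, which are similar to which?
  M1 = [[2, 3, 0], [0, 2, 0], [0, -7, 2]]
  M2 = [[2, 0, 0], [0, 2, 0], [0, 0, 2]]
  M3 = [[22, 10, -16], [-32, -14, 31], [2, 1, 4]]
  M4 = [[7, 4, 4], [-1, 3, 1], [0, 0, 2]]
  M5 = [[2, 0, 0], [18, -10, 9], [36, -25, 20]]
Characteristic polynomials: χ_{M1} = (x - 2)^3, χ_{M2} = (x - 2)^3, χ_{M3} = (x - 5)^2(x - 2), χ_{M4} = (x - 5)^2(x - 2), χ_{M5} = (x - 5)^2(x - 2).

{M1}: invariant factors x - 2, (x - 2)^2.

{M2}: invariant factors x - 2, x - 2, x - 2.

{M3, M4, M5}: invariant factors (x - 5)^2(x - 2).

Matrices are similar if and only if their invariant-factor lists agree; the partition into similarity classes is {M1}, {M2}, {M3, M4, M5}.

3 classes: {M1}, {M2}, {M3, M4, M5}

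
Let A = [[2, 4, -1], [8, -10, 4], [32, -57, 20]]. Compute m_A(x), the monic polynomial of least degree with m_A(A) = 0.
The characteristic polynomial factors as (x - 4)^3. The minimal polynomial is ∏(x - λ)^{k_λ} where k_λ is the size of the largest Jordan block at λ.

For λ = 4: rank(A - 4I) = 2, and the largest Jordan block has size 3 (the smallest k with rank((A - 4I)^k) = rank((A - 4I)^(k+1))).

So m_A(x) = (x - 4)^3.

m_A(x) = (x - 4)^3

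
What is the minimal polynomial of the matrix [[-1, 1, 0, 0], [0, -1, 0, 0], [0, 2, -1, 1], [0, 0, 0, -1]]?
m_A(x) = (x + 1)^2

The characteristic polynomial factors as (x + 1)^4. The minimal polynomial is ∏(x - λ)^{k_λ} where k_λ is the size of the largest Jordan block at λ.

For λ = -1: rank(A + I) = 2, and the largest Jordan block has size 2 (the smallest k with rank((A + I)^k) = rank((A + I)^(k+1))).

So m_A(x) = (x + 1)^2.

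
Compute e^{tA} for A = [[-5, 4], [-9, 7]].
A has Jordan form J = [[1, 1], [0, 1]] with A = PJP^{-1}, so e^{tA} = P e^{tJ} P^{-1}.

For a Jordan block J_k(λ), e^{tJ_k(λ)} = e^{λt} · (I + tN + t^2 N^2/2! + ... + t^{k-1} N^{k-1}/(k-1)!) where N is the nilpotent superdiagonal part.

Assembling the blocks and conjugating back gives the entries of e^{tA} as shown above.

e^{tA} = [[(1 - 6*t)*e^{t}, 4*t*e^{t}], [-9*t*e^{t}, (6*t + 1)*e^{t}]]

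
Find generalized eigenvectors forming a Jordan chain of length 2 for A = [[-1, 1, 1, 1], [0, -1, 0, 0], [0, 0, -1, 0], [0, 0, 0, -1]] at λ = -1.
We seek v_1 ∈ ker((A + I)^2) \ ker(A + I), then set v_{i+1} = (A + I) v_i.

One such chain is v_1 = [[0, 0, 0, 1]]^T, v_2 = [[1, 0, 0, 0]]^T. Check: (A + I) v_2 = [[0, 0, 0, 0]]^T = 0.

v_1 = [[0, 0, 0, 1]]^T, v_2 = [[1, 0, 0, 0]]^T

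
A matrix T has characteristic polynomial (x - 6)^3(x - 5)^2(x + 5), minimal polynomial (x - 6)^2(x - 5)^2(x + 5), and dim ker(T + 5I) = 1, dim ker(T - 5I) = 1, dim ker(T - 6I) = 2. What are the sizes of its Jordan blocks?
λ = -5: algebraic multiplicity 1 (exponent in χ_T), largest block size 1 (exponent in m_T), 1 block (geometric multiplicity). This forces block sizes [1].
λ = 5: algebraic multiplicity 2 (exponent in χ_T), largest block size 2 (exponent in m_T), 1 block (geometric multiplicity). This forces block sizes [2].
λ = 6: algebraic multiplicity 3 (exponent in χ_T), largest block size 2 (exponent in m_T), 2 blocks (geometric multiplicity). These force block sizes [2, 1].

Jordan blocks: (-5, 1), (5, 2), (6, 2), (6, 1)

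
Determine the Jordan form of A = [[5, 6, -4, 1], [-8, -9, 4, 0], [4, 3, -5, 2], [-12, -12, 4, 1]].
J = [[-3, 1, 0, 0], [0, -3, 0, 0], [0, 0, -1, 1], [0, 0, 0, -1]]

The characteristic polynomial is det(xI - A) = (x + 1)^2(x + 3)^2, so the eigenvalues are -3 (algebraic multiplicity 2), -1 (algebraic multiplicity 2).

For λ = -3: rank(A + 3I) = 3, rank((A + 3I)^2) = 2. The eigenspace has dimension 4 - 3 = 1, so there is 1 Jordan block; the rank sequence gives block sizes [2].

For λ = -1: rank(A + I) = 3, rank((A + I)^2) = 2. The eigenspace has dimension 4 - 3 = 1, so there is 1 Jordan block; the rank sequence gives block sizes [2].

Assembling the blocks gives the Jordan form J above.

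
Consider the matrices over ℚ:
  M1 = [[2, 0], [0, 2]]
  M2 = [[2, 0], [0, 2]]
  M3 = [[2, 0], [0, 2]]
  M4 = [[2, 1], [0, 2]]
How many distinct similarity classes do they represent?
Characteristic polynomials: χ_{M1} = (x - 2)^2, χ_{M2} = (x - 2)^2, χ_{M3} = (x - 2)^2, χ_{M4} = (x - 2)^2.

{M1, M2, M3}: invariant factors x - 2, x - 2.

{M4}: invariant factors (x - 2)^2.

Matrices are similar if and only if their invariant-factor lists agree; the partition into similarity classes is {M1, M2, M3}, {M4}.

2 classes: {M1, M2, M3}, {M4}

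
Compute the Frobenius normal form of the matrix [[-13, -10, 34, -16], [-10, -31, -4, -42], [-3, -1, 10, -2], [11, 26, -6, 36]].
R = [[0, 4, 0, 0], [1, 1, 0, 0], [0, 0, 0, 4], [0, 0, 1, 1]]

The invariant factors of A (the non-unit diagonal entries of the Smith normal form of xI - A over ℚ[x]) are x^2 - x - 4, x^2 - x - 4, each dividing the next. The characteristic polynomial is their product, (x^2 - x - 4)^2.

The rational canonical form is the block-diagonal matrix of companion matrices C(f_i):
R = [[0, 4, 0, 0], [1, 1, 0, 0], [0, 0, 0, 4], [0, 0, 1, 1]].

Note the characteristic polynomial does not split into linear factors over ℚ, so A has no Jordan form over ℚ; the rational canonical form exists over any field.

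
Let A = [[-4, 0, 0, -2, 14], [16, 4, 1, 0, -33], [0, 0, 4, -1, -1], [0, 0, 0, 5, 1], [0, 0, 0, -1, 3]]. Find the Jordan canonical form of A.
J = [[-4, 0, 0, 0, 0], [0, 4, 1, 0, 0], [0, 0, 4, 0, 0], [0, 0, 0, 4, 1], [0, 0, 0, 0, 4]]

The characteristic polynomial is det(xI - A) = (x - 4)^4(x + 4), so the eigenvalues are -4 (algebraic multiplicity 1), 4 (algebraic multiplicity 4).

For λ = -4: algebraic multiplicity 1 gives one 1×1 block.

For λ = 4: rank(A - 4I) = 3, rank((A - 4I)^2) = 1. The eigenspace has dimension 5 - 3 = 2, so there are 2 Jordan blocks; the rank sequence gives block sizes [2, 2].

Assembling the blocks gives the Jordan form J above.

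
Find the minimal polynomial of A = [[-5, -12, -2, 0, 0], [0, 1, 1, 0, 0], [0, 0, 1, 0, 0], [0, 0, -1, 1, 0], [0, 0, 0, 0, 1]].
The characteristic polynomial factors as (x - 1)^4(x + 5). The minimal polynomial is ∏(x - λ)^{k_λ} where k_λ is the size of the largest Jordan block at λ.

For λ = -5: rank(A + 5I) = 4, and the largest Jordan block has size 1 (the smallest k with rank((A + 5I)^k) = rank((A + 5I)^(k+1))).
For λ = 1: rank(A - I) = 2, and the largest Jordan block has size 2 (the smallest k with rank((A - I)^k) = rank((A - I)^(k+1))).

So m_A(x) = (x - 1)^2(x + 5).

m_A(x) = (x - 1)^2(x + 5)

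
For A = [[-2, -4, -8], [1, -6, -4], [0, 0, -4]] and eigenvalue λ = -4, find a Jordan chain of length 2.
We seek v_1 ∈ ker((A + 4I)^2) \ ker(A + 4I), then set v_{i+1} = (A + 4I) v_i.

One such chain is v_1 = [[3, -1, 1]]^T, v_2 = [[2, 1, 0]]^T. Check: (A + 4I) v_2 = [[0, 0, 0]]^T = 0.

v_1 = [[3, -1, 1]]^T, v_2 = [[2, 1, 0]]^T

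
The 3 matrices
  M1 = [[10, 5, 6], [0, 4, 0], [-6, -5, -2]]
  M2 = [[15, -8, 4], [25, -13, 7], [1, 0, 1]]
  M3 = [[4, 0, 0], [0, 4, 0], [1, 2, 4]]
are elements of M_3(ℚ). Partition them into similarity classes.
Characteristic polynomials: χ_{M1} = (x - 4)^3, χ_{M2} = (x - 1)^3, χ_{M3} = (x - 4)^3.

{M1, M3}: invariant factors x - 4, (x - 4)^2.

{M2}: invariant factors (x - 1)^3.

Matrices are similar if and only if their invariant-factor lists agree; the partition into similarity classes is {M1, M3}, {M2}.

2 classes: {M1, M3}, {M2}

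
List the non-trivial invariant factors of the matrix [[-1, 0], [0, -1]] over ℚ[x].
The Jordan structure of A has elementary divisors (x + 1), (x + 1). Arranging the block sizes at each eigenvalue in decreasing order and taking row products gives the invariant factors.

Invariant factors (smallest first, each dividing the next): x + 1, x + 1.

Check: the last factor x + 1 is the minimal polynomial, and the product (x + 1)^2 is the characteristic polynomial.

x + 1, x + 1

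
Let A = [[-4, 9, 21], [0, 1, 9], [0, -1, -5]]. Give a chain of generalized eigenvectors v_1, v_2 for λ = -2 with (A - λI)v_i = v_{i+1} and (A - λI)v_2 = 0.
We seek v_1 ∈ ker((A + 2I)^2) \ ker(A + 2I), then set v_{i+1} = (A + 2I) v_i.

One such chain is v_1 = [[6, 4, -1]]^T, v_2 = [[3, 3, -1]]^T. Check: (A + 2I) v_2 = [[0, 0, 0]]^T = 0.

v_1 = [[6, 4, -1]]^T, v_2 = [[3, 3, -1]]^T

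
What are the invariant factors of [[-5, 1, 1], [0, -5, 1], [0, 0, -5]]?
The Jordan structure of A has elementary divisors (x + 5)^3. Arranging the block sizes at each eigenvalue in decreasing order and taking row products gives the invariant factors.

Invariant factors (smallest first, each dividing the next): (x + 5)^3.

Check: the last factor (x + 5)^3 is the minimal polynomial, and the product (x + 5)^3 is the characteristic polynomial.

(x + 5)^3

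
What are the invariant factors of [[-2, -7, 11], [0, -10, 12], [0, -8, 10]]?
(x - 2)(x + 2)^2

The Jordan structure of A has elementary divisors (x + 2)^2, (x - 2). Arranging the block sizes at each eigenvalue in decreasing order and taking row products gives the invariant factors.

Invariant factors (smallest first, each dividing the next): (x - 2)(x + 2)^2.

Check: the last factor (x - 2)(x + 2)^2 is the minimal polynomial, and the product (x - 2)(x + 2)^2 is the characteristic polynomial.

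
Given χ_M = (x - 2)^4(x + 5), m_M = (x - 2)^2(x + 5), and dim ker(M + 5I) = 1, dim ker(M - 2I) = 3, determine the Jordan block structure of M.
Jordan blocks: (-5, 1), (2, 2), (2, 1), (2, 1)

λ = -5: algebraic multiplicity 1 (exponent in χ_M), largest block size 1 (exponent in m_M), 1 block (geometric multiplicity). This forces block sizes [1].
λ = 2: algebraic multiplicity 4 (exponent in χ_M), largest block size 2 (exponent in m_M), 3 blocks (geometric multiplicity). These force block sizes [2, 1, 1].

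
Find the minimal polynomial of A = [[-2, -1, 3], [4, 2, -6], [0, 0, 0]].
m_A(x) = x^2

The characteristic polynomial factors as x^3. The minimal polynomial is ∏(x - λ)^{k_λ} where k_λ is the size of the largest Jordan block at λ.

For λ = 0: rank(A) = 1, and the largest Jordan block has size 2 (the smallest k with rank(A^k) = rank(A^(k+1))).

So m_A(x) = x^2.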